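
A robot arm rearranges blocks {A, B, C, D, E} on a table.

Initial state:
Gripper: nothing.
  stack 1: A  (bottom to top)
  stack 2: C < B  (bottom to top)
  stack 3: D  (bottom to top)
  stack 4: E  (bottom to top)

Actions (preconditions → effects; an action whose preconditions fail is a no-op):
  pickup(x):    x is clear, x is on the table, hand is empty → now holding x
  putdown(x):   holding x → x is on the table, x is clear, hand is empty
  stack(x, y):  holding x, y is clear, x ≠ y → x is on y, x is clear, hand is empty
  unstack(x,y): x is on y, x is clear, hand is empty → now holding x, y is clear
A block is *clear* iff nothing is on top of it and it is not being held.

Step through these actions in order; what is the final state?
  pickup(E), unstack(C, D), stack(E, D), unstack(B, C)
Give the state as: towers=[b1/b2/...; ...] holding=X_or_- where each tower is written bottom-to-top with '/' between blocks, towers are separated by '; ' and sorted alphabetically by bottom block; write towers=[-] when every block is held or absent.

step 1 (pickup(E)): towers=[A; C/B; D] holding=E
step 2 (unstack(C, D)) [no-op]: towers=[A; C/B; D] holding=E
step 3 (stack(E, D)): towers=[A; C/B; D/E] holding=-
step 4 (unstack(B, C)): towers=[A; C; D/E] holding=B

towers=[A; C; D/E] holding=B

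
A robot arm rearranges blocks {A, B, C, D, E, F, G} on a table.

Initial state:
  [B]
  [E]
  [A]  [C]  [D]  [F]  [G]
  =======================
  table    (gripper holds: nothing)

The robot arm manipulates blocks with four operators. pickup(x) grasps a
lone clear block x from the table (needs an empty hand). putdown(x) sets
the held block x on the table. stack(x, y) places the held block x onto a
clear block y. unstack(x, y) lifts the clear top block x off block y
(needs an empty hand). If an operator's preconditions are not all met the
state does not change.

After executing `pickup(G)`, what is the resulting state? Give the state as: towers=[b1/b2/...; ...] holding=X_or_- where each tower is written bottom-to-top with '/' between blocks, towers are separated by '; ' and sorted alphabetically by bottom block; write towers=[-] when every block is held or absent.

before: towers=[A/E/B; C; D; F; G] holding=-
pre[pickup(G)]: clear(G) ok, ontable(G) ok, handempty ok
all met → apply pickup(G)
after:  towers=[A/E/B; C; D; F] holding=G

towers=[A/E/B; C; D; F] holding=G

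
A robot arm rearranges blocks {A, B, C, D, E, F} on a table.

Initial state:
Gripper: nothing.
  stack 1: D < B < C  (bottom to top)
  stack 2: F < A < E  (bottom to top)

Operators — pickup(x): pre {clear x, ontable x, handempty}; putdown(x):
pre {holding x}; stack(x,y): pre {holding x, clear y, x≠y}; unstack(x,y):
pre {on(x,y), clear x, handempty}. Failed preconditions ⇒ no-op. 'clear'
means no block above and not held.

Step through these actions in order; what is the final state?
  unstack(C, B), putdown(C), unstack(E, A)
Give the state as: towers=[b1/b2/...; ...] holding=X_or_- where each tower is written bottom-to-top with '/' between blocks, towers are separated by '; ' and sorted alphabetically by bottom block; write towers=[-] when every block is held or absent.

step 1 (unstack(C, B)): towers=[D/B; F/A/E] holding=C
step 2 (putdown(C)): towers=[C; D/B; F/A/E] holding=-
step 3 (unstack(E, A)): towers=[C; D/B; F/A] holding=E

towers=[C; D/B; F/A] holding=E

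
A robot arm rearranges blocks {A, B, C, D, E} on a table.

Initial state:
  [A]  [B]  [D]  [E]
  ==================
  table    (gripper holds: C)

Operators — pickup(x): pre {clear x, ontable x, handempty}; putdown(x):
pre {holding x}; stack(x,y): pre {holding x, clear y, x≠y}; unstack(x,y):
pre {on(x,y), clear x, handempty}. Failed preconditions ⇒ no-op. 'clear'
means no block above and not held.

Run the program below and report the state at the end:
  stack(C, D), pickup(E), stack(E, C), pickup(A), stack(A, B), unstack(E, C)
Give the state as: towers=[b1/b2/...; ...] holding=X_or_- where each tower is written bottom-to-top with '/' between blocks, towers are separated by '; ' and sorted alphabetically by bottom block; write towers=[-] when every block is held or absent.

towers=[B/A; D/C] holding=E

step 1 (stack(C, D)): towers=[A; B; D/C; E] holding=-
step 2 (pickup(E)): towers=[A; B; D/C] holding=E
step 3 (stack(E, C)): towers=[A; B; D/C/E] holding=-
step 4 (pickup(A)): towers=[B; D/C/E] holding=A
step 5 (stack(A, B)): towers=[B/A; D/C/E] holding=-
step 6 (unstack(E, C)): towers=[B/A; D/C] holding=E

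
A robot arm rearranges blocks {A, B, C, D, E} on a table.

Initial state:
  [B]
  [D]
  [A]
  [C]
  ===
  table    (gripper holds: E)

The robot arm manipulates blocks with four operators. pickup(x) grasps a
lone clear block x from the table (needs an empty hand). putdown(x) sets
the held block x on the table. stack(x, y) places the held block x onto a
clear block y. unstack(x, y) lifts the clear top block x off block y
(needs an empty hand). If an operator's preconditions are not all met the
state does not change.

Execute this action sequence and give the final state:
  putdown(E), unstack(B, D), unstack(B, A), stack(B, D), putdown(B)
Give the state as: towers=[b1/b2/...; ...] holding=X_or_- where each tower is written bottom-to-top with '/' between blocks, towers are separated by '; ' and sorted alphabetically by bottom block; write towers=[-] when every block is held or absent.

step 1 (putdown(E)): towers=[C/A/D/B; E] holding=-
step 2 (unstack(B, D)): towers=[C/A/D; E] holding=B
step 3 (unstack(B, A)) [no-op]: towers=[C/A/D; E] holding=B
step 4 (stack(B, D)): towers=[C/A/D/B; E] holding=-
step 5 (putdown(B)) [no-op]: towers=[C/A/D/B; E] holding=-

towers=[C/A/D/B; E] holding=-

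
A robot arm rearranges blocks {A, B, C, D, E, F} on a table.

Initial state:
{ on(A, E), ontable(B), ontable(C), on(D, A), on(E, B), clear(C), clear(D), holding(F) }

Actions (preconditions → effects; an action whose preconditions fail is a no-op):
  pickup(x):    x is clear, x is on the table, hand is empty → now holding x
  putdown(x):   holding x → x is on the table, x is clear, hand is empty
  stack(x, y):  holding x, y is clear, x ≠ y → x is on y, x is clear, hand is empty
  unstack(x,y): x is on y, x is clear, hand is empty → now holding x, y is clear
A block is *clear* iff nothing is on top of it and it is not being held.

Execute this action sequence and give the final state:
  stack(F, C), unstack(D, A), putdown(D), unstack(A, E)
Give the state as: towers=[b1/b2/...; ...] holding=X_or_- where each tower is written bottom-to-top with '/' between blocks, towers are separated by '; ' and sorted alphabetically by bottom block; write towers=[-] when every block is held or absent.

towers=[B/E; C/F; D] holding=A

step 1 (stack(F, C)): towers=[B/E/A/D; C/F] holding=-
step 2 (unstack(D, A)): towers=[B/E/A; C/F] holding=D
step 3 (putdown(D)): towers=[B/E/A; C/F; D] holding=-
step 4 (unstack(A, E)): towers=[B/E; C/F; D] holding=A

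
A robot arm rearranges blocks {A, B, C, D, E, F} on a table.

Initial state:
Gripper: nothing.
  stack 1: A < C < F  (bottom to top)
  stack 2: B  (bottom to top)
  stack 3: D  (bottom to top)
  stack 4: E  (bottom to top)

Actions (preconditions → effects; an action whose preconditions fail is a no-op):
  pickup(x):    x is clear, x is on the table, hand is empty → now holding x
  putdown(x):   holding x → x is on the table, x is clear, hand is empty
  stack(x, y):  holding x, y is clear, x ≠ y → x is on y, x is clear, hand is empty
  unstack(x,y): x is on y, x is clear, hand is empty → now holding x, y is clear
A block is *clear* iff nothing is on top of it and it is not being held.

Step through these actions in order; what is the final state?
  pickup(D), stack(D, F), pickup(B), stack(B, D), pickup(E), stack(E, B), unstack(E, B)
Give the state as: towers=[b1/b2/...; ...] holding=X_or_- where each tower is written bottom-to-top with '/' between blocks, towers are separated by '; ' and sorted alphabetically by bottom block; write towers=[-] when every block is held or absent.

step 1 (pickup(D)): towers=[A/C/F; B; E] holding=D
step 2 (stack(D, F)): towers=[A/C/F/D; B; E] holding=-
step 3 (pickup(B)): towers=[A/C/F/D; E] holding=B
step 4 (stack(B, D)): towers=[A/C/F/D/B; E] holding=-
step 5 (pickup(E)): towers=[A/C/F/D/B] holding=E
step 6 (stack(E, B)): towers=[A/C/F/D/B/E] holding=-
step 7 (unstack(E, B)): towers=[A/C/F/D/B] holding=E

towers=[A/C/F/D/B] holding=E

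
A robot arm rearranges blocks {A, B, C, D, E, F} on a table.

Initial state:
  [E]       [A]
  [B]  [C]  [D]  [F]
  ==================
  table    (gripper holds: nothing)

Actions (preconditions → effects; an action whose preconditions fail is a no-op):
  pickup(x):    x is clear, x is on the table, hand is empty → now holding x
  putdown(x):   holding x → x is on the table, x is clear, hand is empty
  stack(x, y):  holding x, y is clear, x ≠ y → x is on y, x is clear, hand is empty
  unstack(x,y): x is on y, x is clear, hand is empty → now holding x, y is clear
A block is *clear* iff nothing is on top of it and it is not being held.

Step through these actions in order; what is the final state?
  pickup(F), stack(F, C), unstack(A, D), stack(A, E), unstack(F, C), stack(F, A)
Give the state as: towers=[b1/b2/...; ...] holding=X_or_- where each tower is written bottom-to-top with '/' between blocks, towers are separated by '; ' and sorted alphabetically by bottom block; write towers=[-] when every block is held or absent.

step 1 (pickup(F)): towers=[B/E; C; D/A] holding=F
step 2 (stack(F, C)): towers=[B/E; C/F; D/A] holding=-
step 3 (unstack(A, D)): towers=[B/E; C/F; D] holding=A
step 4 (stack(A, E)): towers=[B/E/A; C/F; D] holding=-
step 5 (unstack(F, C)): towers=[B/E/A; C; D] holding=F
step 6 (stack(F, A)): towers=[B/E/A/F; C; D] holding=-

towers=[B/E/A/F; C; D] holding=-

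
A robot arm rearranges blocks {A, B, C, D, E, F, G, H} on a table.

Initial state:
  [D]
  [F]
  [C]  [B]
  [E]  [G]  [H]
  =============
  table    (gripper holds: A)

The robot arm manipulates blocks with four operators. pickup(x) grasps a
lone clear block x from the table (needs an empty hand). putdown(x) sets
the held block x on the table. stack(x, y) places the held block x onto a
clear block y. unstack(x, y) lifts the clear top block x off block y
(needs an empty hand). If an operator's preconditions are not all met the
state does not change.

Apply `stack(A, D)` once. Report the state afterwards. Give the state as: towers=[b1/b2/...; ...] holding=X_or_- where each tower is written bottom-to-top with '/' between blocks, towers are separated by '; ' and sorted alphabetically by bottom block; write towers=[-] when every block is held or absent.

before: towers=[E/C/F/D; G/B; H] holding=A
pre[stack(A, D)]: holding(A) yes, clear(D) yes, A≠D yes
all met → apply stack(A, D)
after:  towers=[E/C/F/D/A; G/B; H] holding=-

towers=[E/C/F/D/A; G/B; H] holding=-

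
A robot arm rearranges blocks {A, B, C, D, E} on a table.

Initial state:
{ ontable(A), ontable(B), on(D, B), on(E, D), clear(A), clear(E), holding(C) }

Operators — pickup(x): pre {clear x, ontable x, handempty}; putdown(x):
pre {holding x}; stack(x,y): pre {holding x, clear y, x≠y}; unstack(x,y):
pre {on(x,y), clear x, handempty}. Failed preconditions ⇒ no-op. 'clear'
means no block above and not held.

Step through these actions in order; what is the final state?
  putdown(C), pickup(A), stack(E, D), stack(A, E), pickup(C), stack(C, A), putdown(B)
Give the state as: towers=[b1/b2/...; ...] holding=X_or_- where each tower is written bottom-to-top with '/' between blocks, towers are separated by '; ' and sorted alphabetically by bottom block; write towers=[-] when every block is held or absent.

step 1 (putdown(C)): towers=[A; B/D/E; C] holding=-
step 2 (pickup(A)): towers=[B/D/E; C] holding=A
step 3 (stack(E, D)) [no-op]: towers=[B/D/E; C] holding=A
step 4 (stack(A, E)): towers=[B/D/E/A; C] holding=-
step 5 (pickup(C)): towers=[B/D/E/A] holding=C
step 6 (stack(C, A)): towers=[B/D/E/A/C] holding=-
step 7 (putdown(B)) [no-op]: towers=[B/D/E/A/C] holding=-

towers=[B/D/E/A/C] holding=-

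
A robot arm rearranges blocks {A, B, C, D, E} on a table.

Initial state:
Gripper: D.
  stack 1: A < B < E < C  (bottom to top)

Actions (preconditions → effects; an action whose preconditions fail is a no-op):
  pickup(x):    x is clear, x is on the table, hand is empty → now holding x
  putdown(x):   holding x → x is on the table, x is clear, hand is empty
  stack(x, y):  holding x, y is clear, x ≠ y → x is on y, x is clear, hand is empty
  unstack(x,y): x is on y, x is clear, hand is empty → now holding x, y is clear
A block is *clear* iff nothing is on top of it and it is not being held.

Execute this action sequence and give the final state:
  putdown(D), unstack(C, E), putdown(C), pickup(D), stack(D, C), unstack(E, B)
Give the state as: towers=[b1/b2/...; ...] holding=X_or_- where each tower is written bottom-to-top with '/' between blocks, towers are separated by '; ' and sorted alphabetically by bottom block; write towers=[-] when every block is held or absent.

towers=[A/B; C/D] holding=E

step 1 (putdown(D)): towers=[A/B/E/C; D] holding=-
step 2 (unstack(C, E)): towers=[A/B/E; D] holding=C
step 3 (putdown(C)): towers=[A/B/E; C; D] holding=-
step 4 (pickup(D)): towers=[A/B/E; C] holding=D
step 5 (stack(D, C)): towers=[A/B/E; C/D] holding=-
step 6 (unstack(E, B)): towers=[A/B; C/D] holding=E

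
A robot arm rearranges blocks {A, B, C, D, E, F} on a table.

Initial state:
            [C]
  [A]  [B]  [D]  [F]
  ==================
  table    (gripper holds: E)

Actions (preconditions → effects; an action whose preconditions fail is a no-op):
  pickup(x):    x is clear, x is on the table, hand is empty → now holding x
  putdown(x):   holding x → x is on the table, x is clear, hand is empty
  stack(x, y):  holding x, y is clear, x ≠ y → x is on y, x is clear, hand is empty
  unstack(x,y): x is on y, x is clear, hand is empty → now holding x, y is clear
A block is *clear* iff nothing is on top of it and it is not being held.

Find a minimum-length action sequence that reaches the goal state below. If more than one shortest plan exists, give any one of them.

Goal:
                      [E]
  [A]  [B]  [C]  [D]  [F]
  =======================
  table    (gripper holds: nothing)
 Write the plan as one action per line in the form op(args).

step 1 (stack(E, F)): towers=[A; B; D/C; F/E] holding=-
step 2 (unstack(C, D)): towers=[A; B; D; F/E] holding=C
step 3 (putdown(C)): towers=[A; B; C; D; F/E] holding=-
goal check: towers=[A; B; C; D; F/E] holding=- — reached (length 3, optimal by BFS)

stack(E, F)
unstack(C, D)
putdown(C)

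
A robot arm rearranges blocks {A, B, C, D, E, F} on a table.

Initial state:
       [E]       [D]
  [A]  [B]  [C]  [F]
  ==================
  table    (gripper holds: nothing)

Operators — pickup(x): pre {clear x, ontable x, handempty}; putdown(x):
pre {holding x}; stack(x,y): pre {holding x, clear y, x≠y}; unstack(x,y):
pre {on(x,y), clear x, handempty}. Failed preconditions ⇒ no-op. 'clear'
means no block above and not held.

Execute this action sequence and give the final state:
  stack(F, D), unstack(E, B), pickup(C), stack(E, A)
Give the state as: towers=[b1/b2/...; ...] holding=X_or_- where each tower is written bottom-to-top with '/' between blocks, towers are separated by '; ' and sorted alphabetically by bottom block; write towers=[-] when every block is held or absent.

step 1 (stack(F, D)) [no-op]: towers=[A; B/E; C; F/D] holding=-
step 2 (unstack(E, B)): towers=[A; B; C; F/D] holding=E
step 3 (pickup(C)) [no-op]: towers=[A; B; C; F/D] holding=E
step 4 (stack(E, A)): towers=[A/E; B; C; F/D] holding=-

towers=[A/E; B; C; F/D] holding=-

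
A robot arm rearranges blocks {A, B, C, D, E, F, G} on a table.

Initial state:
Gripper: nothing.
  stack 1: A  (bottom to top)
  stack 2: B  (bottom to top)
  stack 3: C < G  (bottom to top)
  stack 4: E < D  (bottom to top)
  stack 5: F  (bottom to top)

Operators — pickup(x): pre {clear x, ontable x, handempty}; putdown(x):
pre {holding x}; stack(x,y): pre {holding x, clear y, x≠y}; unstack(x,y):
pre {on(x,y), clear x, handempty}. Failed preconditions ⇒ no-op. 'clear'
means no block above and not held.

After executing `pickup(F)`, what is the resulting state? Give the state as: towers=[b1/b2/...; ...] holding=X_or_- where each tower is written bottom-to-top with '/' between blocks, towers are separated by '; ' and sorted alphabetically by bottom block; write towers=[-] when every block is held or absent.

before: towers=[A; B; C/G; E/D; F] holding=-
pre[pickup(F)]: clear(F) yes, ontable(F) yes, handempty yes
all met → apply pickup(F)
after:  towers=[A; B; C/G; E/D] holding=F

towers=[A; B; C/G; E/D] holding=F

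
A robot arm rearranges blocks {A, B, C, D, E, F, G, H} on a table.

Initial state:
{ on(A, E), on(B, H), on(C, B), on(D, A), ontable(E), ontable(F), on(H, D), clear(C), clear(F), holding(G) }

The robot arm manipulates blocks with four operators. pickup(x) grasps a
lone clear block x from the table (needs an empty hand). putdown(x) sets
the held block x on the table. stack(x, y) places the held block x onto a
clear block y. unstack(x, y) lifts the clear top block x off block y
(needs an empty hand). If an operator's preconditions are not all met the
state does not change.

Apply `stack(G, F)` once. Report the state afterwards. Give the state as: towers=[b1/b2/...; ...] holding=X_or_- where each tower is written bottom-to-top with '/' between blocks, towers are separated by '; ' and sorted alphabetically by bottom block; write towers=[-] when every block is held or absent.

towers=[E/A/D/H/B/C; F/G] holding=-

before: towers=[E/A/D/H/B/C; F] holding=G
pre[stack(G, F)]: holding(G) ✓, clear(F) ✓, G≠F ✓
all met → apply stack(G, F)
after:  towers=[E/A/D/H/B/C; F/G] holding=-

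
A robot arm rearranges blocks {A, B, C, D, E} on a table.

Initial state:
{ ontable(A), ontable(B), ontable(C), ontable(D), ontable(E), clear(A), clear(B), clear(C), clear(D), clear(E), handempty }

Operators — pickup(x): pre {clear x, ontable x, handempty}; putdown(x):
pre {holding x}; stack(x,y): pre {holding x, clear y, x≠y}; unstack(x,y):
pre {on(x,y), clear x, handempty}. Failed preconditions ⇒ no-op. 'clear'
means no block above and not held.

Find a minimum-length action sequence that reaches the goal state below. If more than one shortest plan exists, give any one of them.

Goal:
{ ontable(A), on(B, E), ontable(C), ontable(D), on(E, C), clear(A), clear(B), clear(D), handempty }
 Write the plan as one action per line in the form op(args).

step 1 (pickup(E)): towers=[A; B; C; D] holding=E
step 2 (stack(E, C)): towers=[A; B; C/E; D] holding=-
step 3 (pickup(B)): towers=[A; C/E; D] holding=B
step 4 (stack(B, E)): towers=[A; C/E/B; D] holding=-
goal check: towers=[A; C/E/B; D] holding=- — reached (length 4, optimal by BFS)

pickup(E)
stack(E, C)
pickup(B)
stack(B, E)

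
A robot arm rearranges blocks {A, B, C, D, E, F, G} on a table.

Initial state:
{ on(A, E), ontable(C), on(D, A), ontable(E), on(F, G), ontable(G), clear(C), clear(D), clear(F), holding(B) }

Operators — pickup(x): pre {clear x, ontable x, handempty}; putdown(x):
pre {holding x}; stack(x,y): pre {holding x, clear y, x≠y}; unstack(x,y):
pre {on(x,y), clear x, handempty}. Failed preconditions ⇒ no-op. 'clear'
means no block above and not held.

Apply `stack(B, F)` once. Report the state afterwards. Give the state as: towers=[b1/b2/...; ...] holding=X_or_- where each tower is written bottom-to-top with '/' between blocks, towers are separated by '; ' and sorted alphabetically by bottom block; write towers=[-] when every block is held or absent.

towers=[C; E/A/D; G/F/B] holding=-

before: towers=[C; E/A/D; G/F] holding=B
pre[stack(B, F)]: holding(B) ✓, clear(F) ✓, B≠F ✓
all met → apply stack(B, F)
after:  towers=[C; E/A/D; G/F/B] holding=-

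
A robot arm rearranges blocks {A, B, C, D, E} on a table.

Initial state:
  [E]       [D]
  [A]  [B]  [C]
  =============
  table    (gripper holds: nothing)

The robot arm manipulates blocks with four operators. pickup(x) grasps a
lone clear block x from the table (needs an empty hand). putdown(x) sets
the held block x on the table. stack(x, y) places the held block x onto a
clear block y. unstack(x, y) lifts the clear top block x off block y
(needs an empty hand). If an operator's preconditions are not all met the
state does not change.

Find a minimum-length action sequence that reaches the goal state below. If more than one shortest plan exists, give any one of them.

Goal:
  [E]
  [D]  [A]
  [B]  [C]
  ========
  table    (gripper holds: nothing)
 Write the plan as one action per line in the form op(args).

unstack(D, C)
stack(D, B)
unstack(E, A)
stack(E, D)
pickup(A)
stack(A, C)

step 1 (unstack(D, C)): towers=[A/E; B; C] holding=D
step 2 (stack(D, B)): towers=[A/E; B/D; C] holding=-
step 3 (unstack(E, A)): towers=[A; B/D; C] holding=E
step 4 (stack(E, D)): towers=[A; B/D/E; C] holding=-
step 5 (pickup(A)): towers=[B/D/E; C] holding=A
step 6 (stack(A, C)): towers=[B/D/E; C/A] holding=-
goal check: towers=[B/D/E; C/A] holding=- — reached (length 6, optimal by BFS)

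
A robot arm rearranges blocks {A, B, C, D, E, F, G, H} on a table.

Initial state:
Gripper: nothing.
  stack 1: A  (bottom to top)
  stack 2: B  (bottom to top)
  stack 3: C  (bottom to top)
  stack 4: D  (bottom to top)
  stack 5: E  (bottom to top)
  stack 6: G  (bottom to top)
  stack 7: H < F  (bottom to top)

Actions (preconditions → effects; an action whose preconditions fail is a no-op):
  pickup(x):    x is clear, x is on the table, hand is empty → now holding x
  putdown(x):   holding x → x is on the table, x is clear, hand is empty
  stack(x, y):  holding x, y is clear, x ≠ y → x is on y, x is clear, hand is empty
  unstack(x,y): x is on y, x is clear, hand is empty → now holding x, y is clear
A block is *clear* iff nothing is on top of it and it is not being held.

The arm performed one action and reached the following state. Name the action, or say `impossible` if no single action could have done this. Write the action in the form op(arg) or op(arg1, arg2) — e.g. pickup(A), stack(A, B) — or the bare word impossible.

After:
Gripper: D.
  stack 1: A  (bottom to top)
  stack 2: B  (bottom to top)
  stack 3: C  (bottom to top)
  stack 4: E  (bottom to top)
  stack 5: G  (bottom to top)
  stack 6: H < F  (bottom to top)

target: towers=[A; B; C; E; G; H/F] holding=D
         pickup(G) → towers=[A; B; C; D; E; H/F] holding=G
         pickup(A) → towers=[B; C; D; E; G; H/F] holding=A
         pickup(E) → towers=[A; B; C; D; G; H/F] holding=E
         pickup(B) → towers=[A; C; D; E; G; H/F] holding=B
     unstack(F, H) → towers=[A; B; C; D; E; G; H] holding=F
         pickup(D) → towers=[A; B; C; E; G; H/F] holding=D  ← match
         pickup(C) → towers=[A; B; D; E; G; H/F] holding=C

pickup(D)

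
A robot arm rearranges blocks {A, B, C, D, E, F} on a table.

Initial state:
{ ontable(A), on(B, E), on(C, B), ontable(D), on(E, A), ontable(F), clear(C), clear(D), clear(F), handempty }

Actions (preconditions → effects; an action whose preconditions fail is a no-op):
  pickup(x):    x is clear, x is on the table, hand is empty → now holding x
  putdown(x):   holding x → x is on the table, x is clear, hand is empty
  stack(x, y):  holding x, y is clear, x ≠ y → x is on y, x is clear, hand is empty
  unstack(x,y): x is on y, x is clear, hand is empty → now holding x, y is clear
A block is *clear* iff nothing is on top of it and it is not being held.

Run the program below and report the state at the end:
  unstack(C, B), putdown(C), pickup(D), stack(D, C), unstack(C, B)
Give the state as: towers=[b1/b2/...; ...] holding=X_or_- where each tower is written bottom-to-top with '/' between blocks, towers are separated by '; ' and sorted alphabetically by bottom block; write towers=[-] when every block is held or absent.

step 1 (unstack(C, B)): towers=[A/E/B; D; F] holding=C
step 2 (putdown(C)): towers=[A/E/B; C; D; F] holding=-
step 3 (pickup(D)): towers=[A/E/B; C; F] holding=D
step 4 (stack(D, C)): towers=[A/E/B; C/D; F] holding=-
step 5 (unstack(C, B)) [no-op]: towers=[A/E/B; C/D; F] holding=-

towers=[A/E/B; C/D; F] holding=-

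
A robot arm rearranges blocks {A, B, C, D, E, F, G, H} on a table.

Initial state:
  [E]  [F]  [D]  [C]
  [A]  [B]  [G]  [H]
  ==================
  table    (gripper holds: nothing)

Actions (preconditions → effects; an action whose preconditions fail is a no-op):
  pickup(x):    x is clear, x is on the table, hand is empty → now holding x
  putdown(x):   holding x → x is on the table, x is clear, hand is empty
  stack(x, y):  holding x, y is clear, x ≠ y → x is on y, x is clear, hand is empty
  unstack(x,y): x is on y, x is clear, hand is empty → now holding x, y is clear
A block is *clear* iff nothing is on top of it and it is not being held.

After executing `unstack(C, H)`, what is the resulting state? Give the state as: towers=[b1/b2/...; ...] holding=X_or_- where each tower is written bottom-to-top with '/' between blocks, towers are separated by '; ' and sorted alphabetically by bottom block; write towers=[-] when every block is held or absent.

before: towers=[A/E; B/F; G/D; H/C] holding=-
pre[unstack(C, H)]: on(C,H) ✓, clear(C) ✓, handempty ✓
all met → apply unstack(C, H)
after:  towers=[A/E; B/F; G/D; H] holding=C

towers=[A/E; B/F; G/D; H] holding=C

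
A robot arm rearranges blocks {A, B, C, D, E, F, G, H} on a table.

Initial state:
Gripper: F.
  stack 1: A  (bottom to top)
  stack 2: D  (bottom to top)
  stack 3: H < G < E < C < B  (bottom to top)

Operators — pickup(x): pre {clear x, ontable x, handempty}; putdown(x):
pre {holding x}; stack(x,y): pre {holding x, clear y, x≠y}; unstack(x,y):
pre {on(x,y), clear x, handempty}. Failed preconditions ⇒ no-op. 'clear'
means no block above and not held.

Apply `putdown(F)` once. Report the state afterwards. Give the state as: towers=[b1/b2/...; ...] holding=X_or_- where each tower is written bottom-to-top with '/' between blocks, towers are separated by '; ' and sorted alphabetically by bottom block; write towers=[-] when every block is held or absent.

towers=[A; D; F; H/G/E/C/B] holding=-

before: towers=[A; D; H/G/E/C/B] holding=F
pre[putdown(F)]: holding(F) ok
all met → apply putdown(F)
after:  towers=[A; D; F; H/G/E/C/B] holding=-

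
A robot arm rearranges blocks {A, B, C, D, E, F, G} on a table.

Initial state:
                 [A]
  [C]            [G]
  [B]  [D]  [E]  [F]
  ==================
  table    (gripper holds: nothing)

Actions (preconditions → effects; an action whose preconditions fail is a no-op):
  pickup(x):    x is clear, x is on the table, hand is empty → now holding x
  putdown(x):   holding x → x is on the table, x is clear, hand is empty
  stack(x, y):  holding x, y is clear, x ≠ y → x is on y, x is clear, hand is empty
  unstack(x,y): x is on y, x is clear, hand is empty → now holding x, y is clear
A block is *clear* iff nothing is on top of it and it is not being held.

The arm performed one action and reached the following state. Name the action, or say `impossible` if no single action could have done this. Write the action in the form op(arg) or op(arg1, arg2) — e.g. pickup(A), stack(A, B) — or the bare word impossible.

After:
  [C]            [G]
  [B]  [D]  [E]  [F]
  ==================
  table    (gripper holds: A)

target: towers=[B/C; D; E; F/G] holding=A
         pickup(D) → towers=[B/C; E; F/G/A] holding=D
     unstack(A, G) → towers=[B/C; D; E; F/G] holding=A  ← match
         pickup(E) → towers=[B/C; D; F/G/A] holding=E
     unstack(C, B) → towers=[B; D; E; F/G/A] holding=C

unstack(A, G)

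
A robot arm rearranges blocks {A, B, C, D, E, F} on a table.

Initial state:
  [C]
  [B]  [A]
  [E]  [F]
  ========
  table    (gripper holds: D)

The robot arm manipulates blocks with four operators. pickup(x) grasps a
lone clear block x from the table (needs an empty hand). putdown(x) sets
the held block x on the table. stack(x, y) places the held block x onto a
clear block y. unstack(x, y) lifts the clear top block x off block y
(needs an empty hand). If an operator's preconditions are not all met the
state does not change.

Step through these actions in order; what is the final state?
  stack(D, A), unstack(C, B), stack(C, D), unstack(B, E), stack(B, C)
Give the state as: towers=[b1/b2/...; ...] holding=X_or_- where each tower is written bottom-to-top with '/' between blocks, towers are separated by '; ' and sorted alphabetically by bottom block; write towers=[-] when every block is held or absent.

step 1 (stack(D, A)): towers=[E/B/C; F/A/D] holding=-
step 2 (unstack(C, B)): towers=[E/B; F/A/D] holding=C
step 3 (stack(C, D)): towers=[E/B; F/A/D/C] holding=-
step 4 (unstack(B, E)): towers=[E; F/A/D/C] holding=B
step 5 (stack(B, C)): towers=[E; F/A/D/C/B] holding=-

towers=[E; F/A/D/C/B] holding=-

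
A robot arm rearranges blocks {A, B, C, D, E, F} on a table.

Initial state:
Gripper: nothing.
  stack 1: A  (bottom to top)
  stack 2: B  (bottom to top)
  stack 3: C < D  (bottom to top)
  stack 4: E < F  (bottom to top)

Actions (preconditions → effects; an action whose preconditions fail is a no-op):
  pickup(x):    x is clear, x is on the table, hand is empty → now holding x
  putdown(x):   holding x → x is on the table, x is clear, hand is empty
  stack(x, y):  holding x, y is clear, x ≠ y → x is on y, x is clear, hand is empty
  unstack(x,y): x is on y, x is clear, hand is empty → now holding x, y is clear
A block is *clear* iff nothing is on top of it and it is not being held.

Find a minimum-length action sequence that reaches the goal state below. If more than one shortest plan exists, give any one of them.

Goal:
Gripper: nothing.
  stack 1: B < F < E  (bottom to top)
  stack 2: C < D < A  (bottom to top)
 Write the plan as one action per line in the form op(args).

step 1 (unstack(F, E)): towers=[A; B; C/D; E] holding=F
step 2 (stack(F, B)): towers=[A; B/F; C/D; E] holding=-
step 3 (pickup(A)): towers=[B/F; C/D; E] holding=A
step 4 (stack(A, D)): towers=[B/F; C/D/A; E] holding=-
step 5 (pickup(E)): towers=[B/F; C/D/A] holding=E
step 6 (stack(E, F)): towers=[B/F/E; C/D/A] holding=-
goal check: towers=[B/F/E; C/D/A] holding=- — reached (length 6, optimal by BFS)

unstack(F, E)
stack(F, B)
pickup(A)
stack(A, D)
pickup(E)
stack(E, F)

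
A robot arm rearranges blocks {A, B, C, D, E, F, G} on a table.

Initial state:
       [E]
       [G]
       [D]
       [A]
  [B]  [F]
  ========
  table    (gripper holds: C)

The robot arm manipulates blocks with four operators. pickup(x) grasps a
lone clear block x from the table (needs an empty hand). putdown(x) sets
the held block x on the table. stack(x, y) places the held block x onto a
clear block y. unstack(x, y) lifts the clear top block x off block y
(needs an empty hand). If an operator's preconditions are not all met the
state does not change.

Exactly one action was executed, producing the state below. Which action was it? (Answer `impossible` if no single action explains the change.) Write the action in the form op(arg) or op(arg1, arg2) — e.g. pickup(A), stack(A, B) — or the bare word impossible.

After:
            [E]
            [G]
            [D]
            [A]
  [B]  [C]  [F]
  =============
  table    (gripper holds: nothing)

target: towers=[B; C; F/A/D/G/E] holding=-
        putdown(C) → towers=[B; C; F/A/D/G/E] holding=-  ← match
       stack(C, B) → towers=[B/C; F/A/D/G/E] holding=-
       stack(C, E) → towers=[B; F/A/D/G/E/C] holding=-

putdown(C)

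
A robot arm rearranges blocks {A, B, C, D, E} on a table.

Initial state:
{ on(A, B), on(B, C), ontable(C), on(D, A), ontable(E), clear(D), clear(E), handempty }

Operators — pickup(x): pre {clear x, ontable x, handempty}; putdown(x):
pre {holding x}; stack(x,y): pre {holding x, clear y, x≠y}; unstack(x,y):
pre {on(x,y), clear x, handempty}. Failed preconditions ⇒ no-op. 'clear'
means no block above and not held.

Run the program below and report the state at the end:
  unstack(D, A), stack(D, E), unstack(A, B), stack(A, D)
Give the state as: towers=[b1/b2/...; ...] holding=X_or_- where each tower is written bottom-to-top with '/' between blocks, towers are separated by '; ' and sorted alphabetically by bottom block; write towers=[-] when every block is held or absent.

towers=[C/B; E/D/A] holding=-

step 1 (unstack(D, A)): towers=[C/B/A; E] holding=D
step 2 (stack(D, E)): towers=[C/B/A; E/D] holding=-
step 3 (unstack(A, B)): towers=[C/B; E/D] holding=A
step 4 (stack(A, D)): towers=[C/B; E/D/A] holding=-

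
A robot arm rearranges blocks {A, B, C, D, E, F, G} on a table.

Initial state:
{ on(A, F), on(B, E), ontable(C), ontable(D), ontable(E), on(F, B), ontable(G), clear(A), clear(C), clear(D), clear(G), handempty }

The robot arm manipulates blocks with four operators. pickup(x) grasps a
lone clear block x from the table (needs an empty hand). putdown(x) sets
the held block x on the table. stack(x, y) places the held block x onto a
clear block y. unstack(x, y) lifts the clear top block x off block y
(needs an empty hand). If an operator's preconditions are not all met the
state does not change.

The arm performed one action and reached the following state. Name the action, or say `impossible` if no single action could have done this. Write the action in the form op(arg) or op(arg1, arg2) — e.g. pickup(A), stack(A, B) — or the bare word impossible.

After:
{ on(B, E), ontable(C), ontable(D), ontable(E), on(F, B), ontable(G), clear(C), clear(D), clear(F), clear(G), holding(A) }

unstack(A, F)

target: towers=[C; D; E/B/F; G] holding=A
         pickup(G) → towers=[C; D; E/B/F/A] holding=G
         pickup(D) → towers=[C; E/B/F/A; G] holding=D
     unstack(A, F) → towers=[C; D; E/B/F; G] holding=A  ← match
         pickup(C) → towers=[D; E/B/F/A; G] holding=C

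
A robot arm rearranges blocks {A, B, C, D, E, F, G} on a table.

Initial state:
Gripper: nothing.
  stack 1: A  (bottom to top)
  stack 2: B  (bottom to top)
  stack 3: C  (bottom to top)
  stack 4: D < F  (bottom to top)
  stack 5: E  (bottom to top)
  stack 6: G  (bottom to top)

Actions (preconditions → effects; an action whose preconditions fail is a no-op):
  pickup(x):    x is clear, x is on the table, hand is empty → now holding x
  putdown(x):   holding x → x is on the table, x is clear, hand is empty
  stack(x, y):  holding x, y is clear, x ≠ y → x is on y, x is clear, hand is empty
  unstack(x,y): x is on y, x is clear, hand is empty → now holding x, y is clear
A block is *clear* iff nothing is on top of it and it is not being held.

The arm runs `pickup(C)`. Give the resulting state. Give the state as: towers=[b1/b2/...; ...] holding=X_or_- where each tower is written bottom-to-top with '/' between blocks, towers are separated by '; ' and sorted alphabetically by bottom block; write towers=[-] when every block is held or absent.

before: towers=[A; B; C; D/F; E; G] holding=-
pre[pickup(C)]: clear(C) ✓, ontable(C) ✓, handempty ✓
all met → apply pickup(C)
after:  towers=[A; B; D/F; E; G] holding=C

towers=[A; B; D/F; E; G] holding=C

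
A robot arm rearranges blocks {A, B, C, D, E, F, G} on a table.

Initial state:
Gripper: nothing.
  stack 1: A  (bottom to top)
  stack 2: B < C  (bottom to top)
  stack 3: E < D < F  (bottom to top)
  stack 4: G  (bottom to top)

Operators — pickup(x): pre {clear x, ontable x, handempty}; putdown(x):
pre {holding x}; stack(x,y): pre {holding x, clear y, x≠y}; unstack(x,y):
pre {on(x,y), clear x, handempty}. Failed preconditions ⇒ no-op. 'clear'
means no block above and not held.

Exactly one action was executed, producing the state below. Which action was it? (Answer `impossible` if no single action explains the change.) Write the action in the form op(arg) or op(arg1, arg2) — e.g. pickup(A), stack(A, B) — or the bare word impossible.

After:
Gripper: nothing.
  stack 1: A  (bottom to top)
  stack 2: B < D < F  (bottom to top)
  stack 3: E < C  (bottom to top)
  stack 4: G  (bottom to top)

target: towers=[A; B/D/F; E/C; G] holding=-
     unstack(F, D) → towers=[A; B/C; E/D; G] holding=F
         pickup(G) → towers=[A; B/C; E/D/F] holding=G
         pickup(A) → towers=[B/C; E/D/F; G] holding=A
     unstack(C, B) → towers=[A; B; E/D/F; G] holding=C
none of the 4 applicable actions match → impossible

impossible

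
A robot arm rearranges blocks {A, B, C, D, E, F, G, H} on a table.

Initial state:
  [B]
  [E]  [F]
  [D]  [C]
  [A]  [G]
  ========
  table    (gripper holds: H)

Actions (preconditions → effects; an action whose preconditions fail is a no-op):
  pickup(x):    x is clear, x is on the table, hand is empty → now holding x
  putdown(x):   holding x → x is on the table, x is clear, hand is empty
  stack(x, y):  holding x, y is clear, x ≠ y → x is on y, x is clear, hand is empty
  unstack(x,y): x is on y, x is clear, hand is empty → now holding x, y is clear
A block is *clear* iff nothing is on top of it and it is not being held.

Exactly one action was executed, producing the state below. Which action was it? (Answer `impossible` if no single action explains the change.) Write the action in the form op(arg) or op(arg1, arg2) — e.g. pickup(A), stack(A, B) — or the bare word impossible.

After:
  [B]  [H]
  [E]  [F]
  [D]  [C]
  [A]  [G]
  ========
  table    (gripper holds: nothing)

target: towers=[A/D/E/B; G/C/F/H] holding=-
        putdown(H) → towers=[A/D/E/B; G/C/F; H] holding=-
       stack(H, B) → towers=[A/D/E/B/H; G/C/F] holding=-
       stack(H, F) → towers=[A/D/E/B; G/C/F/H] holding=-  ← match

stack(H, F)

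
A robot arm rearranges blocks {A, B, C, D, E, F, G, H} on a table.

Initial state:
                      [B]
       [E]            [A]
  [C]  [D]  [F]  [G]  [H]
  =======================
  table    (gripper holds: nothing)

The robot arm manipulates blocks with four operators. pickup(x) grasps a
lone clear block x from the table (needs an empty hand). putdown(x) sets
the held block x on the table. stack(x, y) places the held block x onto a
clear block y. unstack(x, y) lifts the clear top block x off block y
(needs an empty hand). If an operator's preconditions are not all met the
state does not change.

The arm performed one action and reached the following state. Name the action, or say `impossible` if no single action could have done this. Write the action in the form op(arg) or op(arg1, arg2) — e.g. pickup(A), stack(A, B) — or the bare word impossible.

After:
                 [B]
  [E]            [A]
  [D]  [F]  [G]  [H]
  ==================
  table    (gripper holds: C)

target: towers=[D/E; F; G; H/A/B] holding=C
         pickup(G) → towers=[C; D/E; F; H/A/B] holding=G
     unstack(E, D) → towers=[C; D; F; G; H/A/B] holding=E
     unstack(B, A) → towers=[C; D/E; F; G; H/A] holding=B
         pickup(F) → towers=[C; D/E; G; H/A/B] holding=F
         pickup(C) → towers=[D/E; F; G; H/A/B] holding=C  ← match

pickup(C)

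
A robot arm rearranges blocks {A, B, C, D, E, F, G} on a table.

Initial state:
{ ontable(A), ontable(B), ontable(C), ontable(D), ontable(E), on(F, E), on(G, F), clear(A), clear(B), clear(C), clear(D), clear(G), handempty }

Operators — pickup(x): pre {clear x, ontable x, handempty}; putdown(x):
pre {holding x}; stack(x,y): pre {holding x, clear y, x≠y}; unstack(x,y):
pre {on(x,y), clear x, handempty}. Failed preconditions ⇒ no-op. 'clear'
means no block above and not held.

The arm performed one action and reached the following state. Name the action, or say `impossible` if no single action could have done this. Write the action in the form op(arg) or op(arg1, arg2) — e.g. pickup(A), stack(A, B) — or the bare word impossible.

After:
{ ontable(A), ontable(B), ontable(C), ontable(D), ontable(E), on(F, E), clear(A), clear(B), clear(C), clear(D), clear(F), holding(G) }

unstack(G, F)

target: towers=[A; B; C; D; E/F] holding=G
         pickup(B) → towers=[A; C; D; E/F/G] holding=B
     unstack(G, F) → towers=[A; B; C; D; E/F] holding=G  ← match
         pickup(D) → towers=[A; B; C; E/F/G] holding=D
         pickup(A) → towers=[B; C; D; E/F/G] holding=A
         pickup(C) → towers=[A; B; D; E/F/G] holding=C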